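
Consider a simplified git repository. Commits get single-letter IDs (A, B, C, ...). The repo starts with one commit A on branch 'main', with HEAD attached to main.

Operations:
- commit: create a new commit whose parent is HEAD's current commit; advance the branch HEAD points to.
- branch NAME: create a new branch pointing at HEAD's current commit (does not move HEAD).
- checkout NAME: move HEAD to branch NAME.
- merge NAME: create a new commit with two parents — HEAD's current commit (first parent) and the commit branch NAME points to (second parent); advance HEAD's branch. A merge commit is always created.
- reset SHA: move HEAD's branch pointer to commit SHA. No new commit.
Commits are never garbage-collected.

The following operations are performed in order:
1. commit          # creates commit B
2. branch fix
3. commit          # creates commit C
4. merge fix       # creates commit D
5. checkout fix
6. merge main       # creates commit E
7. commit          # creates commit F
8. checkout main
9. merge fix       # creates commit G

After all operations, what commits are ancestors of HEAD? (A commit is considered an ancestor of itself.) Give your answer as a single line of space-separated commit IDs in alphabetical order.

After op 1 (commit): HEAD=main@B [main=B]
After op 2 (branch): HEAD=main@B [fix=B main=B]
After op 3 (commit): HEAD=main@C [fix=B main=C]
After op 4 (merge): HEAD=main@D [fix=B main=D]
After op 5 (checkout): HEAD=fix@B [fix=B main=D]
After op 6 (merge): HEAD=fix@E [fix=E main=D]
After op 7 (commit): HEAD=fix@F [fix=F main=D]
After op 8 (checkout): HEAD=main@D [fix=F main=D]
After op 9 (merge): HEAD=main@G [fix=F main=G]

Answer: A B C D E F G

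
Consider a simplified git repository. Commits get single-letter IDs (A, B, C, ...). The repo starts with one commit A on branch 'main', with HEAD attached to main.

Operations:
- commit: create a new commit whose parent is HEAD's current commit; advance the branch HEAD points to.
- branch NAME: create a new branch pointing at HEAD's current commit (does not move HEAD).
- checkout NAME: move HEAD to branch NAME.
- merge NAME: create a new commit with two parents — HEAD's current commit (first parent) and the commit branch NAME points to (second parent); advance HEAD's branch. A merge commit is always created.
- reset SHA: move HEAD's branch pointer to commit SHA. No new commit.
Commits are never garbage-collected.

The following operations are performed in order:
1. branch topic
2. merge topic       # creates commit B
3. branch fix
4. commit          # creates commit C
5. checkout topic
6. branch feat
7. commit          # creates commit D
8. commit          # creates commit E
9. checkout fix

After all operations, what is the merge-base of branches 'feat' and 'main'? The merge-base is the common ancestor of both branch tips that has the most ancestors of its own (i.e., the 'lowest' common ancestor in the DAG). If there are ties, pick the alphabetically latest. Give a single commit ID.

Answer: A

Derivation:
After op 1 (branch): HEAD=main@A [main=A topic=A]
After op 2 (merge): HEAD=main@B [main=B topic=A]
After op 3 (branch): HEAD=main@B [fix=B main=B topic=A]
After op 4 (commit): HEAD=main@C [fix=B main=C topic=A]
After op 5 (checkout): HEAD=topic@A [fix=B main=C topic=A]
After op 6 (branch): HEAD=topic@A [feat=A fix=B main=C topic=A]
After op 7 (commit): HEAD=topic@D [feat=A fix=B main=C topic=D]
After op 8 (commit): HEAD=topic@E [feat=A fix=B main=C topic=E]
After op 9 (checkout): HEAD=fix@B [feat=A fix=B main=C topic=E]
ancestors(feat=A): ['A']
ancestors(main=C): ['A', 'B', 'C']
common: ['A']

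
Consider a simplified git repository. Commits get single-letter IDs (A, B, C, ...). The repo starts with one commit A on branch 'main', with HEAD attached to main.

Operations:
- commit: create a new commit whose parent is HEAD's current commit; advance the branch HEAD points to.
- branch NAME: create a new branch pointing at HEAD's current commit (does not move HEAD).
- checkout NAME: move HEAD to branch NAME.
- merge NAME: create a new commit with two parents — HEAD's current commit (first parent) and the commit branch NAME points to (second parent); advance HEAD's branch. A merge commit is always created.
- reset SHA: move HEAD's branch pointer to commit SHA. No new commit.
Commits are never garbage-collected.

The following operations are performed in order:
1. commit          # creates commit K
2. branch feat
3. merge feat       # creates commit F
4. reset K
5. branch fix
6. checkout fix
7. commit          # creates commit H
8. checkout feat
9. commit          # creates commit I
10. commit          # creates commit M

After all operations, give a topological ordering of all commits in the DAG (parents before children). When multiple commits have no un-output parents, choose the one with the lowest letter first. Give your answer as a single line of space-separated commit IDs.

Answer: A K F H I M

Derivation:
After op 1 (commit): HEAD=main@K [main=K]
After op 2 (branch): HEAD=main@K [feat=K main=K]
After op 3 (merge): HEAD=main@F [feat=K main=F]
After op 4 (reset): HEAD=main@K [feat=K main=K]
After op 5 (branch): HEAD=main@K [feat=K fix=K main=K]
After op 6 (checkout): HEAD=fix@K [feat=K fix=K main=K]
After op 7 (commit): HEAD=fix@H [feat=K fix=H main=K]
After op 8 (checkout): HEAD=feat@K [feat=K fix=H main=K]
After op 9 (commit): HEAD=feat@I [feat=I fix=H main=K]
After op 10 (commit): HEAD=feat@M [feat=M fix=H main=K]
commit A: parents=[]
commit F: parents=['K', 'K']
commit H: parents=['K']
commit I: parents=['K']
commit K: parents=['A']
commit M: parents=['I']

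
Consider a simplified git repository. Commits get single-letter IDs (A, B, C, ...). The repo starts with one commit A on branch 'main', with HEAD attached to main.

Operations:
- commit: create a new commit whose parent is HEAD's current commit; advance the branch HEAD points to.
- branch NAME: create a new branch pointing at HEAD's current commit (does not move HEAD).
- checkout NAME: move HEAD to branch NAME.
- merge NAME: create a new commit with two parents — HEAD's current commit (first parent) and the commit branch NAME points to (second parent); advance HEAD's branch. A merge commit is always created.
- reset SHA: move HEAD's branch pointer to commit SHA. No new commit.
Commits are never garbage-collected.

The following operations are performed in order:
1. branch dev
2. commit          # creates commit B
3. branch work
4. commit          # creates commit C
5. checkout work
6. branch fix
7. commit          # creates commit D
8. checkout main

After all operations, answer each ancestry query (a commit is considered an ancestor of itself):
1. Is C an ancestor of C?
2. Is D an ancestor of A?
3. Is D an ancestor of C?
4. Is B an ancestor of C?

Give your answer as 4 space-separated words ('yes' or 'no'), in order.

After op 1 (branch): HEAD=main@A [dev=A main=A]
After op 2 (commit): HEAD=main@B [dev=A main=B]
After op 3 (branch): HEAD=main@B [dev=A main=B work=B]
After op 4 (commit): HEAD=main@C [dev=A main=C work=B]
After op 5 (checkout): HEAD=work@B [dev=A main=C work=B]
After op 6 (branch): HEAD=work@B [dev=A fix=B main=C work=B]
After op 7 (commit): HEAD=work@D [dev=A fix=B main=C work=D]
After op 8 (checkout): HEAD=main@C [dev=A fix=B main=C work=D]
ancestors(C) = {A,B,C}; C in? yes
ancestors(A) = {A}; D in? no
ancestors(C) = {A,B,C}; D in? no
ancestors(C) = {A,B,C}; B in? yes

Answer: yes no no yes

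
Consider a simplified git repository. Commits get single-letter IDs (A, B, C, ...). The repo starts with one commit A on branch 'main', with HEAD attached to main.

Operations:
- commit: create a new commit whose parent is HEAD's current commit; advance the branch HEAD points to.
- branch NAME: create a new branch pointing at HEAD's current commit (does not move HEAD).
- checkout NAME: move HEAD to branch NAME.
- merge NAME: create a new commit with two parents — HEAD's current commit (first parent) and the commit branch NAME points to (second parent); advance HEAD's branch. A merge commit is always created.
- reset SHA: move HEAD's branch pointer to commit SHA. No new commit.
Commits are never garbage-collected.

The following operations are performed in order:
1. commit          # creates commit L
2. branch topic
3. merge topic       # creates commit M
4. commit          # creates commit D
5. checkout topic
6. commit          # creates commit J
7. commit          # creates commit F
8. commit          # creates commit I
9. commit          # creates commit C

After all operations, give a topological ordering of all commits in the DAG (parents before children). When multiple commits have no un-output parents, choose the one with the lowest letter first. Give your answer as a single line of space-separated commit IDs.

After op 1 (commit): HEAD=main@L [main=L]
After op 2 (branch): HEAD=main@L [main=L topic=L]
After op 3 (merge): HEAD=main@M [main=M topic=L]
After op 4 (commit): HEAD=main@D [main=D topic=L]
After op 5 (checkout): HEAD=topic@L [main=D topic=L]
After op 6 (commit): HEAD=topic@J [main=D topic=J]
After op 7 (commit): HEAD=topic@F [main=D topic=F]
After op 8 (commit): HEAD=topic@I [main=D topic=I]
After op 9 (commit): HEAD=topic@C [main=D topic=C]
commit A: parents=[]
commit C: parents=['I']
commit D: parents=['M']
commit F: parents=['J']
commit I: parents=['F']
commit J: parents=['L']
commit L: parents=['A']
commit M: parents=['L', 'L']

Answer: A L J F I C M D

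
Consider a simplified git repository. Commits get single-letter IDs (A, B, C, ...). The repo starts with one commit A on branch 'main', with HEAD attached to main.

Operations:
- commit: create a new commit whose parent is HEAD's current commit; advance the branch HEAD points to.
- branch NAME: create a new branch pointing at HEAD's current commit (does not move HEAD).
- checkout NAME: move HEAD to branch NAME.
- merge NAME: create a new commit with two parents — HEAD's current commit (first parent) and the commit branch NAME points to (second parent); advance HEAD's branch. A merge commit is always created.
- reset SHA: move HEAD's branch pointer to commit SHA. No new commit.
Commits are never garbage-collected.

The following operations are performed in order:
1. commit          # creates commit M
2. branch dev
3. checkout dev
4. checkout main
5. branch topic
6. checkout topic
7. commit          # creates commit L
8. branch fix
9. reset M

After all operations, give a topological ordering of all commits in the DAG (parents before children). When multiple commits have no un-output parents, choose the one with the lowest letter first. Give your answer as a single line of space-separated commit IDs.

After op 1 (commit): HEAD=main@M [main=M]
After op 2 (branch): HEAD=main@M [dev=M main=M]
After op 3 (checkout): HEAD=dev@M [dev=M main=M]
After op 4 (checkout): HEAD=main@M [dev=M main=M]
After op 5 (branch): HEAD=main@M [dev=M main=M topic=M]
After op 6 (checkout): HEAD=topic@M [dev=M main=M topic=M]
After op 7 (commit): HEAD=topic@L [dev=M main=M topic=L]
After op 8 (branch): HEAD=topic@L [dev=M fix=L main=M topic=L]
After op 9 (reset): HEAD=topic@M [dev=M fix=L main=M topic=M]
commit A: parents=[]
commit L: parents=['M']
commit M: parents=['A']

Answer: A M L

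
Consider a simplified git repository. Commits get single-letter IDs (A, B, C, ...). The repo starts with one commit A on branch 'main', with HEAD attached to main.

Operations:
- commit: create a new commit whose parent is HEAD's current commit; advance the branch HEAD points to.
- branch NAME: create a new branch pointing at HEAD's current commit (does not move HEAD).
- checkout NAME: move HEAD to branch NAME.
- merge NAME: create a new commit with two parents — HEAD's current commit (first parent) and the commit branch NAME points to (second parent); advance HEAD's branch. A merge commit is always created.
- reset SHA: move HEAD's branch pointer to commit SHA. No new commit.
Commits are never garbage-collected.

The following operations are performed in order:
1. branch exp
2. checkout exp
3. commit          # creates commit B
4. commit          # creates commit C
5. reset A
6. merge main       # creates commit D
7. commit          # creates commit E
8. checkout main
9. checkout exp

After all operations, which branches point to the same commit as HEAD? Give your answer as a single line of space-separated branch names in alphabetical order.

After op 1 (branch): HEAD=main@A [exp=A main=A]
After op 2 (checkout): HEAD=exp@A [exp=A main=A]
After op 3 (commit): HEAD=exp@B [exp=B main=A]
After op 4 (commit): HEAD=exp@C [exp=C main=A]
After op 5 (reset): HEAD=exp@A [exp=A main=A]
After op 6 (merge): HEAD=exp@D [exp=D main=A]
After op 7 (commit): HEAD=exp@E [exp=E main=A]
After op 8 (checkout): HEAD=main@A [exp=E main=A]
After op 9 (checkout): HEAD=exp@E [exp=E main=A]

Answer: exp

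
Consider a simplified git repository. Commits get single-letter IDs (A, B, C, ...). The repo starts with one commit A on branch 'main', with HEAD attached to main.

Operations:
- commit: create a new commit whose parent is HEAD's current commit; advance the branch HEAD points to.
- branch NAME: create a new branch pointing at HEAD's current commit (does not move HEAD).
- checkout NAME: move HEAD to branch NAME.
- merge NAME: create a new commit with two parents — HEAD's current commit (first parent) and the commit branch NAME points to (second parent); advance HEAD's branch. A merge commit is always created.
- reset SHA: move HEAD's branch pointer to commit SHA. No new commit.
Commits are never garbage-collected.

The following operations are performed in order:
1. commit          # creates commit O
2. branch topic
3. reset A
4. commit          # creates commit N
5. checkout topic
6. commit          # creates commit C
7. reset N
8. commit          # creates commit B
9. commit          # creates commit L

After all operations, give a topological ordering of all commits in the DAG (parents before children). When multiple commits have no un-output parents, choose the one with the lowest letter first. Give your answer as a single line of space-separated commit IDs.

After op 1 (commit): HEAD=main@O [main=O]
After op 2 (branch): HEAD=main@O [main=O topic=O]
After op 3 (reset): HEAD=main@A [main=A topic=O]
After op 4 (commit): HEAD=main@N [main=N topic=O]
After op 5 (checkout): HEAD=topic@O [main=N topic=O]
After op 6 (commit): HEAD=topic@C [main=N topic=C]
After op 7 (reset): HEAD=topic@N [main=N topic=N]
After op 8 (commit): HEAD=topic@B [main=N topic=B]
After op 9 (commit): HEAD=topic@L [main=N topic=L]
commit A: parents=[]
commit B: parents=['N']
commit C: parents=['O']
commit L: parents=['B']
commit N: parents=['A']
commit O: parents=['A']

Answer: A N B L O C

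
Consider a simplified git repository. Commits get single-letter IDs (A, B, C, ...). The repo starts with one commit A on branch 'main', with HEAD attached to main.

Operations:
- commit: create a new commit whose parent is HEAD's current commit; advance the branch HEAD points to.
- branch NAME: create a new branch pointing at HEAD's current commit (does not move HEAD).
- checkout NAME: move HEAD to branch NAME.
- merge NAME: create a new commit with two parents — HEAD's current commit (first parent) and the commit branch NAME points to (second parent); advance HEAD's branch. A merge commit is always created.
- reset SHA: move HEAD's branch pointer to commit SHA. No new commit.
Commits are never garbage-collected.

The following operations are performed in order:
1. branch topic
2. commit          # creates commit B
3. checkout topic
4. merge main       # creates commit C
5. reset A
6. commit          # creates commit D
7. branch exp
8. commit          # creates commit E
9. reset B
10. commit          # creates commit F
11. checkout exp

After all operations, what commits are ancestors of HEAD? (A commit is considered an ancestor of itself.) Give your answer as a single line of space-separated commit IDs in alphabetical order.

Answer: A D

Derivation:
After op 1 (branch): HEAD=main@A [main=A topic=A]
After op 2 (commit): HEAD=main@B [main=B topic=A]
After op 3 (checkout): HEAD=topic@A [main=B topic=A]
After op 4 (merge): HEAD=topic@C [main=B topic=C]
After op 5 (reset): HEAD=topic@A [main=B topic=A]
After op 6 (commit): HEAD=topic@D [main=B topic=D]
After op 7 (branch): HEAD=topic@D [exp=D main=B topic=D]
After op 8 (commit): HEAD=topic@E [exp=D main=B topic=E]
After op 9 (reset): HEAD=topic@B [exp=D main=B topic=B]
After op 10 (commit): HEAD=topic@F [exp=D main=B topic=F]
After op 11 (checkout): HEAD=exp@D [exp=D main=B topic=F]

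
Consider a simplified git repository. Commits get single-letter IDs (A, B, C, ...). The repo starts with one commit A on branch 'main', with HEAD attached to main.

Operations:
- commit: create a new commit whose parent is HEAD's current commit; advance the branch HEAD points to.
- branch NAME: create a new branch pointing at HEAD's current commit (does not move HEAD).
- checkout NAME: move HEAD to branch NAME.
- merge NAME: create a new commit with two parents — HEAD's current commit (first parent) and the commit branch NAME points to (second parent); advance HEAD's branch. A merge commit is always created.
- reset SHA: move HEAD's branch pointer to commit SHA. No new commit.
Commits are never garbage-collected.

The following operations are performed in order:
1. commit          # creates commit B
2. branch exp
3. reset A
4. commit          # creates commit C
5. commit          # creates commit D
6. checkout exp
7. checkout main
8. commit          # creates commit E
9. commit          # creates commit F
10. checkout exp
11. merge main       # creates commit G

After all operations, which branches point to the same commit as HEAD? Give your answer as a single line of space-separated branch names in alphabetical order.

Answer: exp

Derivation:
After op 1 (commit): HEAD=main@B [main=B]
After op 2 (branch): HEAD=main@B [exp=B main=B]
After op 3 (reset): HEAD=main@A [exp=B main=A]
After op 4 (commit): HEAD=main@C [exp=B main=C]
After op 5 (commit): HEAD=main@D [exp=B main=D]
After op 6 (checkout): HEAD=exp@B [exp=B main=D]
After op 7 (checkout): HEAD=main@D [exp=B main=D]
After op 8 (commit): HEAD=main@E [exp=B main=E]
After op 9 (commit): HEAD=main@F [exp=B main=F]
After op 10 (checkout): HEAD=exp@B [exp=B main=F]
After op 11 (merge): HEAD=exp@G [exp=G main=F]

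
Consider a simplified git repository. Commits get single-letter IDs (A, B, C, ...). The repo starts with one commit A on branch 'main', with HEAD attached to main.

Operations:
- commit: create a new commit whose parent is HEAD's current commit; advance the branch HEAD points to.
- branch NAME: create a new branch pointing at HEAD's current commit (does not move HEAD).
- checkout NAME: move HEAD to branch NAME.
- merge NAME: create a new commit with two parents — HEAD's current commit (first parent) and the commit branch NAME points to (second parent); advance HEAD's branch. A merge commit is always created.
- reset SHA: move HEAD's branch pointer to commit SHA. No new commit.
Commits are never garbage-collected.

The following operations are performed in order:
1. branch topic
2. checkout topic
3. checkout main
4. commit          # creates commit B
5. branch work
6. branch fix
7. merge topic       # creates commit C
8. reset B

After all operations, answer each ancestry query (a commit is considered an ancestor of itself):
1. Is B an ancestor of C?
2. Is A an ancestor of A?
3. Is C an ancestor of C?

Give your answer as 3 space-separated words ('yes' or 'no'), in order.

After op 1 (branch): HEAD=main@A [main=A topic=A]
After op 2 (checkout): HEAD=topic@A [main=A topic=A]
After op 3 (checkout): HEAD=main@A [main=A topic=A]
After op 4 (commit): HEAD=main@B [main=B topic=A]
After op 5 (branch): HEAD=main@B [main=B topic=A work=B]
After op 6 (branch): HEAD=main@B [fix=B main=B topic=A work=B]
After op 7 (merge): HEAD=main@C [fix=B main=C topic=A work=B]
After op 8 (reset): HEAD=main@B [fix=B main=B topic=A work=B]
ancestors(C) = {A,B,C}; B in? yes
ancestors(A) = {A}; A in? yes
ancestors(C) = {A,B,C}; C in? yes

Answer: yes yes yes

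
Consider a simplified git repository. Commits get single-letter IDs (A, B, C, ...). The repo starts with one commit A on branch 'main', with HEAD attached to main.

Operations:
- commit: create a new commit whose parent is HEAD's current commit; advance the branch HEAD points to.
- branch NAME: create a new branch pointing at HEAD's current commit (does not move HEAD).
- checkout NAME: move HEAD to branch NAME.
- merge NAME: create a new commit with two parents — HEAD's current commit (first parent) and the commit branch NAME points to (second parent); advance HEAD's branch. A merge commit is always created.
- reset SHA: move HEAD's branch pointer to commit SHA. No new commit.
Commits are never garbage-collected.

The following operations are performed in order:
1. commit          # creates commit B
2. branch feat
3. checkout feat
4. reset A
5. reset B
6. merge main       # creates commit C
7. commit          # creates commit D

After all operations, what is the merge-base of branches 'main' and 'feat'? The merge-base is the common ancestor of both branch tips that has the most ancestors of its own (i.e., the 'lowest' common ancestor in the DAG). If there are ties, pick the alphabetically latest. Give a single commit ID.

After op 1 (commit): HEAD=main@B [main=B]
After op 2 (branch): HEAD=main@B [feat=B main=B]
After op 3 (checkout): HEAD=feat@B [feat=B main=B]
After op 4 (reset): HEAD=feat@A [feat=A main=B]
After op 5 (reset): HEAD=feat@B [feat=B main=B]
After op 6 (merge): HEAD=feat@C [feat=C main=B]
After op 7 (commit): HEAD=feat@D [feat=D main=B]
ancestors(main=B): ['A', 'B']
ancestors(feat=D): ['A', 'B', 'C', 'D']
common: ['A', 'B']

Answer: B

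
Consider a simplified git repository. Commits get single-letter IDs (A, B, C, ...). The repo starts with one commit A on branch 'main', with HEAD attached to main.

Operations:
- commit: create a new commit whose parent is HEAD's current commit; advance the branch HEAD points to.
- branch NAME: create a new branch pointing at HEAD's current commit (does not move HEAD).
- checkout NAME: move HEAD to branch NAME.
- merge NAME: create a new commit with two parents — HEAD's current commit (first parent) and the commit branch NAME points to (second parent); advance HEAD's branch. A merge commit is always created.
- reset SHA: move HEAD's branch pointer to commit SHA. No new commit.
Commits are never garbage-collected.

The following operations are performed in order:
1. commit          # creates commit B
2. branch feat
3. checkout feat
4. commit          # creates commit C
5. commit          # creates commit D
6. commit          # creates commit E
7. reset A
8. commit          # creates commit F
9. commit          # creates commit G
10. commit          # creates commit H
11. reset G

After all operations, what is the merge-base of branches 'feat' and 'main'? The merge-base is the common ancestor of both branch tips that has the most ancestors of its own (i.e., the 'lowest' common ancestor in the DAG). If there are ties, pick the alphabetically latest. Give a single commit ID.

Answer: A

Derivation:
After op 1 (commit): HEAD=main@B [main=B]
After op 2 (branch): HEAD=main@B [feat=B main=B]
After op 3 (checkout): HEAD=feat@B [feat=B main=B]
After op 4 (commit): HEAD=feat@C [feat=C main=B]
After op 5 (commit): HEAD=feat@D [feat=D main=B]
After op 6 (commit): HEAD=feat@E [feat=E main=B]
After op 7 (reset): HEAD=feat@A [feat=A main=B]
After op 8 (commit): HEAD=feat@F [feat=F main=B]
After op 9 (commit): HEAD=feat@G [feat=G main=B]
After op 10 (commit): HEAD=feat@H [feat=H main=B]
After op 11 (reset): HEAD=feat@G [feat=G main=B]
ancestors(feat=G): ['A', 'F', 'G']
ancestors(main=B): ['A', 'B']
common: ['A']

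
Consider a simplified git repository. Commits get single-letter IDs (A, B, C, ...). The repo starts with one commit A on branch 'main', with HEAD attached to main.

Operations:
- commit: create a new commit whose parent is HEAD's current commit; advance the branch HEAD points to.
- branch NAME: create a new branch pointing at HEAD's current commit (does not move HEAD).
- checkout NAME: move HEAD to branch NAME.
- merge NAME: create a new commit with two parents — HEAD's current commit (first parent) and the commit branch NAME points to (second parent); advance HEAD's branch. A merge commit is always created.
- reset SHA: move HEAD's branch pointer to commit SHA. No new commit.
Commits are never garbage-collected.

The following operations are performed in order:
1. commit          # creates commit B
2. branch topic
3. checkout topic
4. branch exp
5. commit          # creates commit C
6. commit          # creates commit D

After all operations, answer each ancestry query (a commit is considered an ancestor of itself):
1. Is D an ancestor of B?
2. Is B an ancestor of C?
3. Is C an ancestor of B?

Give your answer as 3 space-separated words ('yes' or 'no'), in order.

Answer: no yes no

Derivation:
After op 1 (commit): HEAD=main@B [main=B]
After op 2 (branch): HEAD=main@B [main=B topic=B]
After op 3 (checkout): HEAD=topic@B [main=B topic=B]
After op 4 (branch): HEAD=topic@B [exp=B main=B topic=B]
After op 5 (commit): HEAD=topic@C [exp=B main=B topic=C]
After op 6 (commit): HEAD=topic@D [exp=B main=B topic=D]
ancestors(B) = {A,B}; D in? no
ancestors(C) = {A,B,C}; B in? yes
ancestors(B) = {A,B}; C in? no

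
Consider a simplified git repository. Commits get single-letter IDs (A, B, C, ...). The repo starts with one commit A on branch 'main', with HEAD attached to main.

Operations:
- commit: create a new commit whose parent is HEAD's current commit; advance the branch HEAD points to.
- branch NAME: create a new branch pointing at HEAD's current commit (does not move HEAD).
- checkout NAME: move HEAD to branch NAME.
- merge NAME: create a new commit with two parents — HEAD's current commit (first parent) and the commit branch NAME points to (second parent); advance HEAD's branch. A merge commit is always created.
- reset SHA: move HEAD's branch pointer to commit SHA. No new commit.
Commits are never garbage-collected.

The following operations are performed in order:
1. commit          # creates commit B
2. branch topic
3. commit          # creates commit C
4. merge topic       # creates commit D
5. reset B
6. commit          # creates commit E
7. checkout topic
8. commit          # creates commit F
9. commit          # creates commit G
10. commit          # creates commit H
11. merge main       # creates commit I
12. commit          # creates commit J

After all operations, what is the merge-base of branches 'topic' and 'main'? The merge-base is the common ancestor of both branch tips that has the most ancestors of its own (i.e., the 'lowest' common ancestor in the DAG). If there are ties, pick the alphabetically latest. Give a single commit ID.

After op 1 (commit): HEAD=main@B [main=B]
After op 2 (branch): HEAD=main@B [main=B topic=B]
After op 3 (commit): HEAD=main@C [main=C topic=B]
After op 4 (merge): HEAD=main@D [main=D topic=B]
After op 5 (reset): HEAD=main@B [main=B topic=B]
After op 6 (commit): HEAD=main@E [main=E topic=B]
After op 7 (checkout): HEAD=topic@B [main=E topic=B]
After op 8 (commit): HEAD=topic@F [main=E topic=F]
After op 9 (commit): HEAD=topic@G [main=E topic=G]
After op 10 (commit): HEAD=topic@H [main=E topic=H]
After op 11 (merge): HEAD=topic@I [main=E topic=I]
After op 12 (commit): HEAD=topic@J [main=E topic=J]
ancestors(topic=J): ['A', 'B', 'E', 'F', 'G', 'H', 'I', 'J']
ancestors(main=E): ['A', 'B', 'E']
common: ['A', 'B', 'E']

Answer: E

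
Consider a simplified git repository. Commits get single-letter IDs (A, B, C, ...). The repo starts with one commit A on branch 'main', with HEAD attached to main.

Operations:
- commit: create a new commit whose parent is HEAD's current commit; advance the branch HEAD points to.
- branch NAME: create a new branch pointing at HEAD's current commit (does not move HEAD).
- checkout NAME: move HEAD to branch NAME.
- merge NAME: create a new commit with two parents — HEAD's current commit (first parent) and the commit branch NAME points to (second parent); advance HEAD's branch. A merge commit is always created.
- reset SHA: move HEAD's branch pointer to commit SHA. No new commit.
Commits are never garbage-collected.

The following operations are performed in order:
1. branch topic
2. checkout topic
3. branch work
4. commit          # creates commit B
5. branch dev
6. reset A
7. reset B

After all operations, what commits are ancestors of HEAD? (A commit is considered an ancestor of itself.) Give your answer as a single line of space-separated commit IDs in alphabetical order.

Answer: A B

Derivation:
After op 1 (branch): HEAD=main@A [main=A topic=A]
After op 2 (checkout): HEAD=topic@A [main=A topic=A]
After op 3 (branch): HEAD=topic@A [main=A topic=A work=A]
After op 4 (commit): HEAD=topic@B [main=A topic=B work=A]
After op 5 (branch): HEAD=topic@B [dev=B main=A topic=B work=A]
After op 6 (reset): HEAD=topic@A [dev=B main=A topic=A work=A]
After op 7 (reset): HEAD=topic@B [dev=B main=A topic=B work=A]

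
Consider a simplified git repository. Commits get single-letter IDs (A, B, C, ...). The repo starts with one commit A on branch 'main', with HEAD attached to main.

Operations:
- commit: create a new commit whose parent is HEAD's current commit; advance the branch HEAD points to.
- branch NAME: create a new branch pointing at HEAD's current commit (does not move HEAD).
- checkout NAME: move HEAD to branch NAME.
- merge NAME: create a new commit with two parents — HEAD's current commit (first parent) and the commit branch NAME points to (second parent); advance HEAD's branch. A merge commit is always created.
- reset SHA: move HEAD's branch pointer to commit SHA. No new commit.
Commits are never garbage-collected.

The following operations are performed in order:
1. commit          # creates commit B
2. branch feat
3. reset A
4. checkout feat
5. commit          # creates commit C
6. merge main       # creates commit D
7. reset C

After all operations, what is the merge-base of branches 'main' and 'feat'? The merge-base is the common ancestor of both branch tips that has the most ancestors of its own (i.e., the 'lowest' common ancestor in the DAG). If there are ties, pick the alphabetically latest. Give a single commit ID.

After op 1 (commit): HEAD=main@B [main=B]
After op 2 (branch): HEAD=main@B [feat=B main=B]
After op 3 (reset): HEAD=main@A [feat=B main=A]
After op 4 (checkout): HEAD=feat@B [feat=B main=A]
After op 5 (commit): HEAD=feat@C [feat=C main=A]
After op 6 (merge): HEAD=feat@D [feat=D main=A]
After op 7 (reset): HEAD=feat@C [feat=C main=A]
ancestors(main=A): ['A']
ancestors(feat=C): ['A', 'B', 'C']
common: ['A']

Answer: A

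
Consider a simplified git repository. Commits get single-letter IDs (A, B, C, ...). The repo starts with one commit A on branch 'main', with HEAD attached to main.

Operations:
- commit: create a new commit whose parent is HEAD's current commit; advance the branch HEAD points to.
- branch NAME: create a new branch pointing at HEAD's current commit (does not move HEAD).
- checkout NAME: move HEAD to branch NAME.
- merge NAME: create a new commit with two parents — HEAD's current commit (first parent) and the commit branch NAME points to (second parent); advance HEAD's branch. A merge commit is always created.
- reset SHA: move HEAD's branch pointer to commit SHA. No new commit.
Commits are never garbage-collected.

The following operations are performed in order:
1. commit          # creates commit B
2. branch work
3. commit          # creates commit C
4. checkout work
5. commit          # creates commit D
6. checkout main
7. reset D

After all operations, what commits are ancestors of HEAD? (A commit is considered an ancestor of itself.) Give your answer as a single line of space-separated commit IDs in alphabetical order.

Answer: A B D

Derivation:
After op 1 (commit): HEAD=main@B [main=B]
After op 2 (branch): HEAD=main@B [main=B work=B]
After op 3 (commit): HEAD=main@C [main=C work=B]
After op 4 (checkout): HEAD=work@B [main=C work=B]
After op 5 (commit): HEAD=work@D [main=C work=D]
After op 6 (checkout): HEAD=main@C [main=C work=D]
After op 7 (reset): HEAD=main@D [main=D work=D]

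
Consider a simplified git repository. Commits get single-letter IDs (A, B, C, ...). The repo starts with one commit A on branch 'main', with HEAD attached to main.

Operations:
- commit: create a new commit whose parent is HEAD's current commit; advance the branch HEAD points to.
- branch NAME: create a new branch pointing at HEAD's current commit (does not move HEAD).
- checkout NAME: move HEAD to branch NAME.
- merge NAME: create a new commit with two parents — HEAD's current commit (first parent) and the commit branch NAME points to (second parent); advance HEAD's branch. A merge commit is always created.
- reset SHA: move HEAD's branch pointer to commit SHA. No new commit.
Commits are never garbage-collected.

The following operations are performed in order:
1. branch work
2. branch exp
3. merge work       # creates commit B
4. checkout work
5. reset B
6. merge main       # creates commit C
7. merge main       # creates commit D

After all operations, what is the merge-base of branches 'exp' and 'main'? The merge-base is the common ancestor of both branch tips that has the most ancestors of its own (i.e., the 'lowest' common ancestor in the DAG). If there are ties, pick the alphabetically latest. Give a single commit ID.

After op 1 (branch): HEAD=main@A [main=A work=A]
After op 2 (branch): HEAD=main@A [exp=A main=A work=A]
After op 3 (merge): HEAD=main@B [exp=A main=B work=A]
After op 4 (checkout): HEAD=work@A [exp=A main=B work=A]
After op 5 (reset): HEAD=work@B [exp=A main=B work=B]
After op 6 (merge): HEAD=work@C [exp=A main=B work=C]
After op 7 (merge): HEAD=work@D [exp=A main=B work=D]
ancestors(exp=A): ['A']
ancestors(main=B): ['A', 'B']
common: ['A']

Answer: A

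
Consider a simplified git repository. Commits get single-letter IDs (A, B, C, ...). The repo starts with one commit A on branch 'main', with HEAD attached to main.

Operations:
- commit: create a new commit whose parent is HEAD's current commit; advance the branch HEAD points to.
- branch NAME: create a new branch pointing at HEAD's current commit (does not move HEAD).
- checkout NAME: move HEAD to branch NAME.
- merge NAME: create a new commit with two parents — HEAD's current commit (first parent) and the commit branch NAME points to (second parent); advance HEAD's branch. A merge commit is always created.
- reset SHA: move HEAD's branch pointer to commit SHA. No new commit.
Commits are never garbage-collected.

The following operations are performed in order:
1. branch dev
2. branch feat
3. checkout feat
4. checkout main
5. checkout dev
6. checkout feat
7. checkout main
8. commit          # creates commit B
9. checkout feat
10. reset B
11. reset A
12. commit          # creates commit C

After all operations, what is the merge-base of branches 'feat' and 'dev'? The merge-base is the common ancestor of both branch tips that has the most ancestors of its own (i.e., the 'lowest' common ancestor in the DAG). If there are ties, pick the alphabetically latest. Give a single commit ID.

After op 1 (branch): HEAD=main@A [dev=A main=A]
After op 2 (branch): HEAD=main@A [dev=A feat=A main=A]
After op 3 (checkout): HEAD=feat@A [dev=A feat=A main=A]
After op 4 (checkout): HEAD=main@A [dev=A feat=A main=A]
After op 5 (checkout): HEAD=dev@A [dev=A feat=A main=A]
After op 6 (checkout): HEAD=feat@A [dev=A feat=A main=A]
After op 7 (checkout): HEAD=main@A [dev=A feat=A main=A]
After op 8 (commit): HEAD=main@B [dev=A feat=A main=B]
After op 9 (checkout): HEAD=feat@A [dev=A feat=A main=B]
After op 10 (reset): HEAD=feat@B [dev=A feat=B main=B]
After op 11 (reset): HEAD=feat@A [dev=A feat=A main=B]
After op 12 (commit): HEAD=feat@C [dev=A feat=C main=B]
ancestors(feat=C): ['A', 'C']
ancestors(dev=A): ['A']
common: ['A']

Answer: A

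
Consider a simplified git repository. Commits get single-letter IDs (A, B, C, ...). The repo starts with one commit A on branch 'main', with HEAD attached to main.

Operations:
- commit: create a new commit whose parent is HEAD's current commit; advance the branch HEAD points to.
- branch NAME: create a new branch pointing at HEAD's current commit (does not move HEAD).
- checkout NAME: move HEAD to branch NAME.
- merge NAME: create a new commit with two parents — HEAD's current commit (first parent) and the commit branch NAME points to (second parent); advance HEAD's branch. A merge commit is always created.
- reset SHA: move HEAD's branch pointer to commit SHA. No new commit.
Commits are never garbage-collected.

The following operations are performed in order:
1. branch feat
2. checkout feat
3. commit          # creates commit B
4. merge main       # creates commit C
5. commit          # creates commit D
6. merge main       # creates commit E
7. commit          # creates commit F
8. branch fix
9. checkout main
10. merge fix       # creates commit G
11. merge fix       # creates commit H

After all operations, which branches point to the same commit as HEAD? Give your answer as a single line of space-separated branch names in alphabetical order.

Answer: main

Derivation:
After op 1 (branch): HEAD=main@A [feat=A main=A]
After op 2 (checkout): HEAD=feat@A [feat=A main=A]
After op 3 (commit): HEAD=feat@B [feat=B main=A]
After op 4 (merge): HEAD=feat@C [feat=C main=A]
After op 5 (commit): HEAD=feat@D [feat=D main=A]
After op 6 (merge): HEAD=feat@E [feat=E main=A]
After op 7 (commit): HEAD=feat@F [feat=F main=A]
After op 8 (branch): HEAD=feat@F [feat=F fix=F main=A]
After op 9 (checkout): HEAD=main@A [feat=F fix=F main=A]
After op 10 (merge): HEAD=main@G [feat=F fix=F main=G]
After op 11 (merge): HEAD=main@H [feat=F fix=F main=H]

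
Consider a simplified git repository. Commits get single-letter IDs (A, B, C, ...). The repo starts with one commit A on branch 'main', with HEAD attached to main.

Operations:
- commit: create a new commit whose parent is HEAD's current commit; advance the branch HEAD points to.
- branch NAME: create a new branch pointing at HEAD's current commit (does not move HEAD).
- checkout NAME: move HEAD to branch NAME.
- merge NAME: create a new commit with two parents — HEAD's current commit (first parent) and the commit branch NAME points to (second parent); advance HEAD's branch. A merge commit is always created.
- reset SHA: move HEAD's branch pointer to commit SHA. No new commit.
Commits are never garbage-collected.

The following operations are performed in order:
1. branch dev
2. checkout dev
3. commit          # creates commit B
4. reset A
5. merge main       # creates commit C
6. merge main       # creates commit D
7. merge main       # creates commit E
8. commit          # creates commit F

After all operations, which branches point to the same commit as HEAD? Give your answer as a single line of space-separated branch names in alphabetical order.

After op 1 (branch): HEAD=main@A [dev=A main=A]
After op 2 (checkout): HEAD=dev@A [dev=A main=A]
After op 3 (commit): HEAD=dev@B [dev=B main=A]
After op 4 (reset): HEAD=dev@A [dev=A main=A]
After op 5 (merge): HEAD=dev@C [dev=C main=A]
After op 6 (merge): HEAD=dev@D [dev=D main=A]
After op 7 (merge): HEAD=dev@E [dev=E main=A]
After op 8 (commit): HEAD=dev@F [dev=F main=A]

Answer: dev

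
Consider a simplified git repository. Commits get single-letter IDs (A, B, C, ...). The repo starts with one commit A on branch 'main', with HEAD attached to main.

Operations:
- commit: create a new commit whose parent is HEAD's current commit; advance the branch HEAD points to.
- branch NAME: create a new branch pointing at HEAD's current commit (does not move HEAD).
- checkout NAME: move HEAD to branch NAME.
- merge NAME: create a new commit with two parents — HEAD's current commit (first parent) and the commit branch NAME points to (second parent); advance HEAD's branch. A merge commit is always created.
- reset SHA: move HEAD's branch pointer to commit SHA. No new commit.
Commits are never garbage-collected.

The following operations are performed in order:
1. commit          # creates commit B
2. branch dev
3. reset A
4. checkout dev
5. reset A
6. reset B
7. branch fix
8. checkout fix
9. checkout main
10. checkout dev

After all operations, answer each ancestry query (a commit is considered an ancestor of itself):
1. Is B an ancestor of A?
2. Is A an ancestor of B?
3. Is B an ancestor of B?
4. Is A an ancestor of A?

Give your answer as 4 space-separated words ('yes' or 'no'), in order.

Answer: no yes yes yes

Derivation:
After op 1 (commit): HEAD=main@B [main=B]
After op 2 (branch): HEAD=main@B [dev=B main=B]
After op 3 (reset): HEAD=main@A [dev=B main=A]
After op 4 (checkout): HEAD=dev@B [dev=B main=A]
After op 5 (reset): HEAD=dev@A [dev=A main=A]
After op 6 (reset): HEAD=dev@B [dev=B main=A]
After op 7 (branch): HEAD=dev@B [dev=B fix=B main=A]
After op 8 (checkout): HEAD=fix@B [dev=B fix=B main=A]
After op 9 (checkout): HEAD=main@A [dev=B fix=B main=A]
After op 10 (checkout): HEAD=dev@B [dev=B fix=B main=A]
ancestors(A) = {A}; B in? no
ancestors(B) = {A,B}; A in? yes
ancestors(B) = {A,B}; B in? yes
ancestors(A) = {A}; A in? yes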